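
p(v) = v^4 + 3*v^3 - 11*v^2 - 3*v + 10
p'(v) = 4*v^3 + 9*v^2 - 22*v - 3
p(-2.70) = -67.99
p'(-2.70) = 43.28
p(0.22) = 8.84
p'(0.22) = -7.36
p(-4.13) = -85.63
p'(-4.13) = -40.41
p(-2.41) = -54.92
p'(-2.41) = 46.30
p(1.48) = -4.01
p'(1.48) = -2.88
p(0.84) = 1.99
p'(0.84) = -12.76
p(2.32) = 10.27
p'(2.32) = 44.35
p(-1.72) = -23.90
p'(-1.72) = 41.11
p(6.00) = 1540.00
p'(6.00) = 1053.00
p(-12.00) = 14014.00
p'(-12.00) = -5355.00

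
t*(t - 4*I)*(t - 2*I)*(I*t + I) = I*t^4 + 6*t^3 + I*t^3 + 6*t^2 - 8*I*t^2 - 8*I*t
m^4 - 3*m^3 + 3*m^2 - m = m*(m - 1)^3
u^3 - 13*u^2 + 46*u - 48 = (u - 8)*(u - 3)*(u - 2)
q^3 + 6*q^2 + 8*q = q*(q + 2)*(q + 4)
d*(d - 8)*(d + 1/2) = d^3 - 15*d^2/2 - 4*d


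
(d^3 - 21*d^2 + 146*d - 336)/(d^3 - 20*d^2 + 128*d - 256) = (d^2 - 13*d + 42)/(d^2 - 12*d + 32)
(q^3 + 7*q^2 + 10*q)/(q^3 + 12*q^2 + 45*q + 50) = q/(q + 5)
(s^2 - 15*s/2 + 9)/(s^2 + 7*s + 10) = (s^2 - 15*s/2 + 9)/(s^2 + 7*s + 10)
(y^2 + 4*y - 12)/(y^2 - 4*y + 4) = (y + 6)/(y - 2)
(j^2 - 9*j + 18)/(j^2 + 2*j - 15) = (j - 6)/(j + 5)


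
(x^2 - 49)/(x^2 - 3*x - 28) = (x + 7)/(x + 4)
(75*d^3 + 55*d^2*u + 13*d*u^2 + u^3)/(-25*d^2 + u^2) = (15*d^2 + 8*d*u + u^2)/(-5*d + u)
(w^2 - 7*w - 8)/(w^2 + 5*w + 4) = (w - 8)/(w + 4)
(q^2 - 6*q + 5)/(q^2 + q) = (q^2 - 6*q + 5)/(q*(q + 1))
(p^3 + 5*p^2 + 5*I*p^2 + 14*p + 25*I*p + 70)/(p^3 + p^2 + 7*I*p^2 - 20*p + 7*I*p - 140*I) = (p - 2*I)/(p - 4)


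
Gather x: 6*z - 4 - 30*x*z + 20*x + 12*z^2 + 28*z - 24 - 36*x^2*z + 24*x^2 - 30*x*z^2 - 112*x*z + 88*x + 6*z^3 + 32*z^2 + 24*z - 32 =x^2*(24 - 36*z) + x*(-30*z^2 - 142*z + 108) + 6*z^3 + 44*z^2 + 58*z - 60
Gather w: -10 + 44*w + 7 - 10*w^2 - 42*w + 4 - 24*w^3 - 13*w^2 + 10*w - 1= -24*w^3 - 23*w^2 + 12*w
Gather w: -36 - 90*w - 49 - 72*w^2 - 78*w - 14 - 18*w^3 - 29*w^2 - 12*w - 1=-18*w^3 - 101*w^2 - 180*w - 100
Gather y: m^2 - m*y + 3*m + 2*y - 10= m^2 + 3*m + y*(2 - m) - 10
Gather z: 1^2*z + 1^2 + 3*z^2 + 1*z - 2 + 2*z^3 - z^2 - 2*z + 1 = 2*z^3 + 2*z^2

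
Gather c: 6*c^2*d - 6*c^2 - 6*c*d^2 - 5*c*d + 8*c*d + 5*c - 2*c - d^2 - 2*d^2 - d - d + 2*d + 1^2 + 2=c^2*(6*d - 6) + c*(-6*d^2 + 3*d + 3) - 3*d^2 + 3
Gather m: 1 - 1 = 0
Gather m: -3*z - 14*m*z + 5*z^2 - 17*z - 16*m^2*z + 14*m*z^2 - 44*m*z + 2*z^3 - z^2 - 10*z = -16*m^2*z + m*(14*z^2 - 58*z) + 2*z^3 + 4*z^2 - 30*z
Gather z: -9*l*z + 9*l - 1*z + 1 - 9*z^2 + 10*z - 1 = 9*l - 9*z^2 + z*(9 - 9*l)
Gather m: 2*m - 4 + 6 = 2*m + 2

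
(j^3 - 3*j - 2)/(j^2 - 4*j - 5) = (j^2 - j - 2)/(j - 5)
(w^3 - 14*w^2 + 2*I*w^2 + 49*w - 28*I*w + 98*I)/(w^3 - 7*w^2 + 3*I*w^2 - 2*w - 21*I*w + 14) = (w - 7)/(w + I)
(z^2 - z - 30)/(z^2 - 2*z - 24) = (z + 5)/(z + 4)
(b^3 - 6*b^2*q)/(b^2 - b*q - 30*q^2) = b^2/(b + 5*q)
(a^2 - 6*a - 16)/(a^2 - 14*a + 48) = (a + 2)/(a - 6)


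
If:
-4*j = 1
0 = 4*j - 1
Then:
No Solution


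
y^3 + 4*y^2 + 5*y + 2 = (y + 1)^2*(y + 2)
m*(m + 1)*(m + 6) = m^3 + 7*m^2 + 6*m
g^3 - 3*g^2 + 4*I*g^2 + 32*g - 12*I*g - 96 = (g - 3)*(g - 4*I)*(g + 8*I)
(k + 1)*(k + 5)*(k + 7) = k^3 + 13*k^2 + 47*k + 35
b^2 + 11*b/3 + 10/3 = (b + 5/3)*(b + 2)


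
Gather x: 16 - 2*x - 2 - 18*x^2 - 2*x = -18*x^2 - 4*x + 14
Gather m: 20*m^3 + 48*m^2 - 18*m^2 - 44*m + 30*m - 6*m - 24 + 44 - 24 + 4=20*m^3 + 30*m^2 - 20*m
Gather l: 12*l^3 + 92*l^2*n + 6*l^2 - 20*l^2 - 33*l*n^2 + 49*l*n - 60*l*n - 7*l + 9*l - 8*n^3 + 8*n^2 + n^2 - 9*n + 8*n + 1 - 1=12*l^3 + l^2*(92*n - 14) + l*(-33*n^2 - 11*n + 2) - 8*n^3 + 9*n^2 - n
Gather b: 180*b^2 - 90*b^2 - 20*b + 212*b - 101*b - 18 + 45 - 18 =90*b^2 + 91*b + 9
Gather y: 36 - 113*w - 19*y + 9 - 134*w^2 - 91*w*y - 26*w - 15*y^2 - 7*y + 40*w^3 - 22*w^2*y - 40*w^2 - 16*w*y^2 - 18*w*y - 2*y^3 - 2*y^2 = 40*w^3 - 174*w^2 - 139*w - 2*y^3 + y^2*(-16*w - 17) + y*(-22*w^2 - 109*w - 26) + 45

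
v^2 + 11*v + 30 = (v + 5)*(v + 6)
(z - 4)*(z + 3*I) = z^2 - 4*z + 3*I*z - 12*I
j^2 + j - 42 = (j - 6)*(j + 7)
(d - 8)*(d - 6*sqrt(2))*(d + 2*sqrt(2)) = d^3 - 8*d^2 - 4*sqrt(2)*d^2 - 24*d + 32*sqrt(2)*d + 192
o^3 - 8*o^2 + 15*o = o*(o - 5)*(o - 3)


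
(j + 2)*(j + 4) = j^2 + 6*j + 8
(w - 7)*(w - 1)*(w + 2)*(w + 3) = w^4 - 3*w^3 - 27*w^2 - 13*w + 42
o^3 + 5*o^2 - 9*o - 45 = (o - 3)*(o + 3)*(o + 5)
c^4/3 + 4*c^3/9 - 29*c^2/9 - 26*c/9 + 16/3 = (c/3 + 1)*(c - 8/3)*(c - 1)*(c + 2)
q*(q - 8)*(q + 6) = q^3 - 2*q^2 - 48*q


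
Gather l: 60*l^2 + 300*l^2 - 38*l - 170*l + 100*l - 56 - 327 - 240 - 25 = 360*l^2 - 108*l - 648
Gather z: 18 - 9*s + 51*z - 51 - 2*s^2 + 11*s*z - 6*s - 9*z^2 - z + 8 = -2*s^2 - 15*s - 9*z^2 + z*(11*s + 50) - 25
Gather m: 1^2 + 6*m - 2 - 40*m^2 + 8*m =-40*m^2 + 14*m - 1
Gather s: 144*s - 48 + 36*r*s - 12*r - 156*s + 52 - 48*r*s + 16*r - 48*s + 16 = 4*r + s*(-12*r - 60) + 20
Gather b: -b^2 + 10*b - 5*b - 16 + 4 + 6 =-b^2 + 5*b - 6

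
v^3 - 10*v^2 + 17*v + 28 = (v - 7)*(v - 4)*(v + 1)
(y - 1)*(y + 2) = y^2 + y - 2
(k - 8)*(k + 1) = k^2 - 7*k - 8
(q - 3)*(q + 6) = q^2 + 3*q - 18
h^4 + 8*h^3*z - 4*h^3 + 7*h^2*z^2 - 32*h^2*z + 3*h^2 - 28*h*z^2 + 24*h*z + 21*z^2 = (h - 3)*(h - 1)*(h + z)*(h + 7*z)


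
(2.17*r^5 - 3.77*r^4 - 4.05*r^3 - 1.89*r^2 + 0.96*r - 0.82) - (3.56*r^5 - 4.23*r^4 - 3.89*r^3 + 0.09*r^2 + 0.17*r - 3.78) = -1.39*r^5 + 0.46*r^4 - 0.16*r^3 - 1.98*r^2 + 0.79*r + 2.96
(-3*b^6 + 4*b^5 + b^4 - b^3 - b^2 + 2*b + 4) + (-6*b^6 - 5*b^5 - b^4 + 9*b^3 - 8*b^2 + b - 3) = -9*b^6 - b^5 + 8*b^3 - 9*b^2 + 3*b + 1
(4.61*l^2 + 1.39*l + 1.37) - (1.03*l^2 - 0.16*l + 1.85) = 3.58*l^2 + 1.55*l - 0.48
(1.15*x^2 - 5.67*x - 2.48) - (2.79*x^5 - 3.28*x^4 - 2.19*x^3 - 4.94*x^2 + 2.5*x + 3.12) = -2.79*x^5 + 3.28*x^4 + 2.19*x^3 + 6.09*x^2 - 8.17*x - 5.6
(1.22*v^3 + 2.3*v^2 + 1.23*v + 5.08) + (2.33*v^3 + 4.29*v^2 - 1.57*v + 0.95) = 3.55*v^3 + 6.59*v^2 - 0.34*v + 6.03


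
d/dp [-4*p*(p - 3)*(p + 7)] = -12*p^2 - 32*p + 84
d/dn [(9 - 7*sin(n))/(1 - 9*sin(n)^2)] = (-63*sin(n)^2 + 162*sin(n) - 7)*cos(n)/(81*sin(n)^4 - 18*sin(n)^2 + 1)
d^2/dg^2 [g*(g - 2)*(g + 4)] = 6*g + 4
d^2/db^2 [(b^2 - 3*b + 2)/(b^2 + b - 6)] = -8/(b^3 + 9*b^2 + 27*b + 27)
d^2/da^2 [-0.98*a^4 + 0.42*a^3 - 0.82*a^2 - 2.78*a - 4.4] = -11.76*a^2 + 2.52*a - 1.64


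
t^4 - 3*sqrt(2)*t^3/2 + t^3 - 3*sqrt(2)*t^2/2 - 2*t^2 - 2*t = t*(t + 1)*(t - 2*sqrt(2))*(t + sqrt(2)/2)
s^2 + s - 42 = (s - 6)*(s + 7)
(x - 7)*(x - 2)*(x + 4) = x^3 - 5*x^2 - 22*x + 56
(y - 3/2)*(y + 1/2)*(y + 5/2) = y^3 + 3*y^2/2 - 13*y/4 - 15/8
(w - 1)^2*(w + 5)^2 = w^4 + 8*w^3 + 6*w^2 - 40*w + 25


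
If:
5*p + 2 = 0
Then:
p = -2/5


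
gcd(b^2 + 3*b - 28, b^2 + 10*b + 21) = b + 7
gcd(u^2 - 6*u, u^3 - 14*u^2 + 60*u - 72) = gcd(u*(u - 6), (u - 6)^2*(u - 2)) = u - 6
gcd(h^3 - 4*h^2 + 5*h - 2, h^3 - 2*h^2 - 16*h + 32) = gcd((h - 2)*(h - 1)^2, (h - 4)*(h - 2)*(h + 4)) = h - 2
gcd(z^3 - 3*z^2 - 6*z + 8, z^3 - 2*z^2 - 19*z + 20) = z - 1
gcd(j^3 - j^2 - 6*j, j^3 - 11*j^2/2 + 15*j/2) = j^2 - 3*j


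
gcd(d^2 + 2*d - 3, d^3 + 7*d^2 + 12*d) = d + 3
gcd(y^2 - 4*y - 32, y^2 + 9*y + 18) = 1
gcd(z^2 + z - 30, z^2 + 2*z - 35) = z - 5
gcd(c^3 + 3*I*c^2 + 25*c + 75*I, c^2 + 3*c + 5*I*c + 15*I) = c + 5*I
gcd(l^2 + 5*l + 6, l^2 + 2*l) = l + 2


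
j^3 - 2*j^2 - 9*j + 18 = (j - 3)*(j - 2)*(j + 3)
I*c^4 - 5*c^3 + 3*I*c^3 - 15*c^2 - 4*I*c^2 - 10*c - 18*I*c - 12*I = (c + 2)*(c + 2*I)*(c + 3*I)*(I*c + I)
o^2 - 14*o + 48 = (o - 8)*(o - 6)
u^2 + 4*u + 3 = (u + 1)*(u + 3)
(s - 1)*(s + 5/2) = s^2 + 3*s/2 - 5/2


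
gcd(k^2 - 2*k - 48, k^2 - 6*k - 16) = k - 8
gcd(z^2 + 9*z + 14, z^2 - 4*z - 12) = z + 2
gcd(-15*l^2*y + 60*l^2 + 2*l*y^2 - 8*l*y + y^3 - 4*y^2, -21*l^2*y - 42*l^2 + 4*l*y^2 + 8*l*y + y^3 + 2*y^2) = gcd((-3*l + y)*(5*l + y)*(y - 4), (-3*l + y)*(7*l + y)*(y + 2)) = -3*l + y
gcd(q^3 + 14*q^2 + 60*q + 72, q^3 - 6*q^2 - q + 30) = q + 2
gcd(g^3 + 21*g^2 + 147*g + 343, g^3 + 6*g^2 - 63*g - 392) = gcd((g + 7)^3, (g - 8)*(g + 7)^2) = g^2 + 14*g + 49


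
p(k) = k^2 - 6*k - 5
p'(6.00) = 6.00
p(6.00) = -5.00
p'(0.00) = -6.00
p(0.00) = -5.00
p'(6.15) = 6.30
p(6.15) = -4.08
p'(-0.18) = -6.36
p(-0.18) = -3.89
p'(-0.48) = -6.96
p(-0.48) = -1.89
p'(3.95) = 1.90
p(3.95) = -13.10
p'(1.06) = -3.88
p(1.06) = -10.24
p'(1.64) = -2.72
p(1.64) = -12.15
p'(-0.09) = -6.18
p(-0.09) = -4.45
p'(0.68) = -4.64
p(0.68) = -8.62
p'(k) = 2*k - 6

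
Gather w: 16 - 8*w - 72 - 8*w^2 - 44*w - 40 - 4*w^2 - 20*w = -12*w^2 - 72*w - 96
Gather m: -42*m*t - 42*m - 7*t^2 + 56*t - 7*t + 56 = m*(-42*t - 42) - 7*t^2 + 49*t + 56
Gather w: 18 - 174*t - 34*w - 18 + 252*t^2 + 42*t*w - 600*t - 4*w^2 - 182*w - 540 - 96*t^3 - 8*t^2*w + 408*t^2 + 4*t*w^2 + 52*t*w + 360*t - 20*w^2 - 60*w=-96*t^3 + 660*t^2 - 414*t + w^2*(4*t - 24) + w*(-8*t^2 + 94*t - 276) - 540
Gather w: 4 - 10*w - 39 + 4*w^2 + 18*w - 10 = 4*w^2 + 8*w - 45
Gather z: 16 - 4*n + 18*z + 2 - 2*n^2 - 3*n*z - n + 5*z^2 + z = -2*n^2 - 5*n + 5*z^2 + z*(19 - 3*n) + 18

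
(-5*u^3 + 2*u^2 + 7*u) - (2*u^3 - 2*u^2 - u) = -7*u^3 + 4*u^2 + 8*u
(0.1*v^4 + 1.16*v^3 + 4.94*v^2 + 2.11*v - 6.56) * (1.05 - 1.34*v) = -0.134*v^5 - 1.4494*v^4 - 5.4016*v^3 + 2.3596*v^2 + 11.0059*v - 6.888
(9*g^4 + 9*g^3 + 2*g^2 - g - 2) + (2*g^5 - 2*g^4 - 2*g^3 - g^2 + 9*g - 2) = 2*g^5 + 7*g^4 + 7*g^3 + g^2 + 8*g - 4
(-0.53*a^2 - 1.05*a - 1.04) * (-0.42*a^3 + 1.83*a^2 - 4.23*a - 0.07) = 0.2226*a^5 - 0.5289*a^4 + 0.7572*a^3 + 2.5754*a^2 + 4.4727*a + 0.0728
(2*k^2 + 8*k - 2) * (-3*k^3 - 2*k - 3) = -6*k^5 - 24*k^4 + 2*k^3 - 22*k^2 - 20*k + 6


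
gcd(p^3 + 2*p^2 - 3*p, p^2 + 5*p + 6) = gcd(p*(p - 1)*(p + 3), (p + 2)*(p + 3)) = p + 3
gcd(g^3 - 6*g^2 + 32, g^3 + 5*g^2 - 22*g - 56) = g^2 - 2*g - 8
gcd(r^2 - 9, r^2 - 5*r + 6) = r - 3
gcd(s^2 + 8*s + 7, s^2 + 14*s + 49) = s + 7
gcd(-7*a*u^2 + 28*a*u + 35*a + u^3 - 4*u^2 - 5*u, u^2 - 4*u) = 1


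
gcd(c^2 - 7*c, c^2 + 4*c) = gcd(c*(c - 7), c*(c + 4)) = c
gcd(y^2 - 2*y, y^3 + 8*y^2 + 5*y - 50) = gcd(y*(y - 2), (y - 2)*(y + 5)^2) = y - 2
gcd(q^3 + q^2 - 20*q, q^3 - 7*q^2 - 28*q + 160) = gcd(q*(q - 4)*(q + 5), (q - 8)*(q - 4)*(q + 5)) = q^2 + q - 20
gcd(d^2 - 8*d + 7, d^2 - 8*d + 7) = d^2 - 8*d + 7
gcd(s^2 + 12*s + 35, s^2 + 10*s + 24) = 1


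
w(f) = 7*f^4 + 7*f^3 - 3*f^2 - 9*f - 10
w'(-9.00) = -18666.00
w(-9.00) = 40652.00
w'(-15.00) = -89694.00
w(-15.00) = 330200.00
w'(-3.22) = -706.76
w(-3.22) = 506.70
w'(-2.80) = -442.22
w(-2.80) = 268.28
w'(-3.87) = -1294.16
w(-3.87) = 1144.33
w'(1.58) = 144.39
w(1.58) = 39.53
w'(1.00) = 34.00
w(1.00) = -8.00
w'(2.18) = 367.81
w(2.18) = 186.74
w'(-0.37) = -5.32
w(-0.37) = -7.30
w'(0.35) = -7.33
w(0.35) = -13.11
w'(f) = 28*f^3 + 21*f^2 - 6*f - 9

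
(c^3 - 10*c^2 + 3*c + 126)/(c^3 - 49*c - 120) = (c^2 - 13*c + 42)/(c^2 - 3*c - 40)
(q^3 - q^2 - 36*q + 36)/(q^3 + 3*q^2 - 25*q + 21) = (q^2 - 36)/(q^2 + 4*q - 21)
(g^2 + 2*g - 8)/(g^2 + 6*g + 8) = (g - 2)/(g + 2)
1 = 1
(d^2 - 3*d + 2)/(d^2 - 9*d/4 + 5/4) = 4*(d - 2)/(4*d - 5)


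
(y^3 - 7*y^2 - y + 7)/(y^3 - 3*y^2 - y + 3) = (y - 7)/(y - 3)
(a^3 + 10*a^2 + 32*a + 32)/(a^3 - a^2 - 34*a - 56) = (a + 4)/(a - 7)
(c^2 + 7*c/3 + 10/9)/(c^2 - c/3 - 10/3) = (c + 2/3)/(c - 2)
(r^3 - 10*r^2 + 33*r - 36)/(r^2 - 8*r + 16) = (r^2 - 6*r + 9)/(r - 4)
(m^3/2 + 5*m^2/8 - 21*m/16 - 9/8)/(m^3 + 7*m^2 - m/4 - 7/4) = (8*m^3 + 10*m^2 - 21*m - 18)/(4*(4*m^3 + 28*m^2 - m - 7))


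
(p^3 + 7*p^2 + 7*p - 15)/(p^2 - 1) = (p^2 + 8*p + 15)/(p + 1)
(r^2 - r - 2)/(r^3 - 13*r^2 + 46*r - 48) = (r + 1)/(r^2 - 11*r + 24)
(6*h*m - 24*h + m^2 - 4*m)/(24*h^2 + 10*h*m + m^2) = (m - 4)/(4*h + m)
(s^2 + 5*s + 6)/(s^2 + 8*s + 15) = (s + 2)/(s + 5)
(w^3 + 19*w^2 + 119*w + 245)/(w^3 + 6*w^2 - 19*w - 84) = (w^2 + 12*w + 35)/(w^2 - w - 12)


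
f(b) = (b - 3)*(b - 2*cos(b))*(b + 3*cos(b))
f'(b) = (1 - 3*sin(b))*(b - 3)*(b - 2*cos(b)) + (b - 3)*(b + 3*cos(b))*(2*sin(b) + 1) + (b - 2*cos(b))*(b + 3*cos(b)) = (3 - b)*(b - 2*cos(b))*(3*sin(b) - 1) + (b - 3)*(b + 3*cos(b))*(2*sin(b) + 1) + (b - 2*cos(b))*(b + 3*cos(b))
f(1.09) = -0.78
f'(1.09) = -12.19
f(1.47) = -3.44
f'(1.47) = -2.00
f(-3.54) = -69.96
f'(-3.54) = 82.11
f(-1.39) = -6.53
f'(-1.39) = 28.22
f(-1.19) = -0.61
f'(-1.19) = 30.54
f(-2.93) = -33.89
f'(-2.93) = 35.30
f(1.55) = -3.53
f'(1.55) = -0.21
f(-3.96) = -108.48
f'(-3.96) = 97.01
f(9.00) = 406.91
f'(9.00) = 121.06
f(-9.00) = -1010.63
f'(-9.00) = 301.59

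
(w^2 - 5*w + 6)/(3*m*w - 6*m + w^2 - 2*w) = (w - 3)/(3*m + w)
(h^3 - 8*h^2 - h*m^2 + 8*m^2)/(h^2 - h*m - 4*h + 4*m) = (h^2 + h*m - 8*h - 8*m)/(h - 4)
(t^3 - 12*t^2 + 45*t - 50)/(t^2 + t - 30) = (t^2 - 7*t + 10)/(t + 6)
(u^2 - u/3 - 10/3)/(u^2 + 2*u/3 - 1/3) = (3*u^2 - u - 10)/(3*u^2 + 2*u - 1)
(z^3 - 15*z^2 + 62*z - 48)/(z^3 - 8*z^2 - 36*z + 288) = (z - 1)/(z + 6)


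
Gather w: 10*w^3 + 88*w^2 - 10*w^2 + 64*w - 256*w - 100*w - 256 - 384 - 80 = 10*w^3 + 78*w^2 - 292*w - 720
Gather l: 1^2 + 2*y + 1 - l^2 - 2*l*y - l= -l^2 + l*(-2*y - 1) + 2*y + 2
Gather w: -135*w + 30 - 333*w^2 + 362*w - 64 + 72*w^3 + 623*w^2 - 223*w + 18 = 72*w^3 + 290*w^2 + 4*w - 16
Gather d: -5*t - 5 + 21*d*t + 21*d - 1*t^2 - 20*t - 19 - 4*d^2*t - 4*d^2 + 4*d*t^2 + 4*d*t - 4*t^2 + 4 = d^2*(-4*t - 4) + d*(4*t^2 + 25*t + 21) - 5*t^2 - 25*t - 20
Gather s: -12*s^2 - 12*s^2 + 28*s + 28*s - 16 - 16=-24*s^2 + 56*s - 32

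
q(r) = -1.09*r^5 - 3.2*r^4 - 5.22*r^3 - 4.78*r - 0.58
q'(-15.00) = -236234.53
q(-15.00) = 683407.37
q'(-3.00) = -241.57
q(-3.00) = 160.37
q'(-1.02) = -13.39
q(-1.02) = 7.57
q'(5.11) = -5837.67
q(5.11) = -6701.21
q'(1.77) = -178.31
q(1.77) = -88.33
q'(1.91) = -223.63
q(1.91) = -116.38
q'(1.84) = -200.01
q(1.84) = -101.56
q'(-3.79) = -657.37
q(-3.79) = 493.82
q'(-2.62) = -138.88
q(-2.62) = 89.61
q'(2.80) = -743.53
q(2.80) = -512.84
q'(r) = -5.45*r^4 - 12.8*r^3 - 15.66*r^2 - 4.78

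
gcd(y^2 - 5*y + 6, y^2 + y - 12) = y - 3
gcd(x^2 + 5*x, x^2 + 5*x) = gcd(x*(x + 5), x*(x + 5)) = x^2 + 5*x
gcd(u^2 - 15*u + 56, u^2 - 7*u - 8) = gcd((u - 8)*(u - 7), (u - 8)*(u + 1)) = u - 8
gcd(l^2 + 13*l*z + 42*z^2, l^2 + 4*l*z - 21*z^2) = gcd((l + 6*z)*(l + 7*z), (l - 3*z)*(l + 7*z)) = l + 7*z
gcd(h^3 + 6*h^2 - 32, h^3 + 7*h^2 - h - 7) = 1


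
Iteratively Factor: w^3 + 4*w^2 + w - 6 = (w + 2)*(w^2 + 2*w - 3) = (w + 2)*(w + 3)*(w - 1)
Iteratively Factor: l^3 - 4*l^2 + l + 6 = (l - 2)*(l^2 - 2*l - 3) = (l - 2)*(l + 1)*(l - 3)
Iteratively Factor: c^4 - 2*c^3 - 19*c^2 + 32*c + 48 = (c + 1)*(c^3 - 3*c^2 - 16*c + 48) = (c - 3)*(c + 1)*(c^2 - 16) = (c - 4)*(c - 3)*(c + 1)*(c + 4)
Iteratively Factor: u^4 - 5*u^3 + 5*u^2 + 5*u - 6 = (u - 3)*(u^3 - 2*u^2 - u + 2) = (u - 3)*(u - 2)*(u^2 - 1) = (u - 3)*(u - 2)*(u + 1)*(u - 1)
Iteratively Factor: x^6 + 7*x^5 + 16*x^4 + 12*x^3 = (x)*(x^5 + 7*x^4 + 16*x^3 + 12*x^2) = x*(x + 2)*(x^4 + 5*x^3 + 6*x^2) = x*(x + 2)^2*(x^3 + 3*x^2) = x^2*(x + 2)^2*(x^2 + 3*x) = x^2*(x + 2)^2*(x + 3)*(x)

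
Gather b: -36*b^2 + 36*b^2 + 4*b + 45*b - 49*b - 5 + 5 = 0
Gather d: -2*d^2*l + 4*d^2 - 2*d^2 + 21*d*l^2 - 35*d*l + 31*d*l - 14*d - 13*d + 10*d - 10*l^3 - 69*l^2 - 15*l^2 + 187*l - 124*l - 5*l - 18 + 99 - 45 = d^2*(2 - 2*l) + d*(21*l^2 - 4*l - 17) - 10*l^3 - 84*l^2 + 58*l + 36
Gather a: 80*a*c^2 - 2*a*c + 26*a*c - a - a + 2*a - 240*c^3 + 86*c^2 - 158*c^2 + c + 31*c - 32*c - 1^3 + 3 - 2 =a*(80*c^2 + 24*c) - 240*c^3 - 72*c^2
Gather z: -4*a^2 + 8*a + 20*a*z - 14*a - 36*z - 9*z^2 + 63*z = -4*a^2 - 6*a - 9*z^2 + z*(20*a + 27)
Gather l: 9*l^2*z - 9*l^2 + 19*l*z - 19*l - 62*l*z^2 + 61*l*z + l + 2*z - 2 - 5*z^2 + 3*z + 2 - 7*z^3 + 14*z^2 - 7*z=l^2*(9*z - 9) + l*(-62*z^2 + 80*z - 18) - 7*z^3 + 9*z^2 - 2*z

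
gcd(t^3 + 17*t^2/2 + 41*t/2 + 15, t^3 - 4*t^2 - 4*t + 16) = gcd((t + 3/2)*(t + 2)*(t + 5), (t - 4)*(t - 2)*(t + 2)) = t + 2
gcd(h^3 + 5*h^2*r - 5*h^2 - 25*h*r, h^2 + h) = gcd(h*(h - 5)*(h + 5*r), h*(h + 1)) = h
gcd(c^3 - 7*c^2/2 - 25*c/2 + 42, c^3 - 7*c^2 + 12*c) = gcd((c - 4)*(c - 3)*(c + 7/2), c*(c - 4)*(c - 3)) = c^2 - 7*c + 12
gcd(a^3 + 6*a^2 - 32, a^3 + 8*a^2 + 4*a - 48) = a^2 + 2*a - 8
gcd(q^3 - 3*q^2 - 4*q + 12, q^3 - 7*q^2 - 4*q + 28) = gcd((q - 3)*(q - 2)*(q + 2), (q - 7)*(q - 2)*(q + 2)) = q^2 - 4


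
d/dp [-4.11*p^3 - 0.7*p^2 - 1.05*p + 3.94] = -12.33*p^2 - 1.4*p - 1.05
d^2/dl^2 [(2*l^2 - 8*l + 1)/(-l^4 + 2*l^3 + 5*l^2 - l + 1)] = 2*(-6*l^8 + 60*l^7 - 156*l^6 + 18*l^5 + 201*l^4 + 232*l^3 - 141*l^2 - 99*l + 10)/(l^12 - 6*l^11 - 3*l^10 + 55*l^9 - 156*l^7 - 44*l^6 + 3*l^5 - 75*l^4 + 25*l^3 - 18*l^2 + 3*l - 1)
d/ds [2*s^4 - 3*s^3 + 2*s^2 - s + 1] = 8*s^3 - 9*s^2 + 4*s - 1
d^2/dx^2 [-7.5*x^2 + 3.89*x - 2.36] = -15.0000000000000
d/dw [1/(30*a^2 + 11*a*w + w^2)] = (-11*a - 2*w)/(30*a^2 + 11*a*w + w^2)^2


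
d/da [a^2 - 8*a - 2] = 2*a - 8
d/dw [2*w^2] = 4*w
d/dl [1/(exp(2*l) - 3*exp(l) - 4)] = (3 - 2*exp(l))*exp(l)/(-exp(2*l) + 3*exp(l) + 4)^2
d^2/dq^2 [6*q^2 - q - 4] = 12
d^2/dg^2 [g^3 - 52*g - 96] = 6*g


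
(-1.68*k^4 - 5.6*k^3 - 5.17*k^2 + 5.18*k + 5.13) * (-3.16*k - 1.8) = 5.3088*k^5 + 20.72*k^4 + 26.4172*k^3 - 7.0628*k^2 - 25.5348*k - 9.234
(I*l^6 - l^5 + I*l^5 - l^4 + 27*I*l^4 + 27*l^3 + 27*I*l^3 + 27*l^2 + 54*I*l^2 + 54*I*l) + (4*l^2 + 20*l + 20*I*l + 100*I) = I*l^6 - l^5 + I*l^5 - l^4 + 27*I*l^4 + 27*l^3 + 27*I*l^3 + 31*l^2 + 54*I*l^2 + 20*l + 74*I*l + 100*I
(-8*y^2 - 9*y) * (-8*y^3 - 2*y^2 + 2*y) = 64*y^5 + 88*y^4 + 2*y^3 - 18*y^2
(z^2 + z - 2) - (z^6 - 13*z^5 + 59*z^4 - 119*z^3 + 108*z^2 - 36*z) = -z^6 + 13*z^5 - 59*z^4 + 119*z^3 - 107*z^2 + 37*z - 2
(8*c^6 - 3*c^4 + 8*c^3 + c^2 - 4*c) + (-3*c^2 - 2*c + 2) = 8*c^6 - 3*c^4 + 8*c^3 - 2*c^2 - 6*c + 2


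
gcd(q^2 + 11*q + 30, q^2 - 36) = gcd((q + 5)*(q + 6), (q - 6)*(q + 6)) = q + 6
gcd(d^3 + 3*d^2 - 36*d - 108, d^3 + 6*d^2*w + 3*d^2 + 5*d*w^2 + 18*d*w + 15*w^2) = d + 3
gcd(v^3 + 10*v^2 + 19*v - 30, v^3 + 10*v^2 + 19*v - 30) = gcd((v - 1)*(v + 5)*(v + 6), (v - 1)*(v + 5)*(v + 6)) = v^3 + 10*v^2 + 19*v - 30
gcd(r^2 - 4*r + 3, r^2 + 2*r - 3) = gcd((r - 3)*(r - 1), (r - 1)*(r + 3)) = r - 1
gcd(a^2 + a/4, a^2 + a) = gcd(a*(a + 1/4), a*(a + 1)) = a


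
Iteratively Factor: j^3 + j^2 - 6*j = (j - 2)*(j^2 + 3*j) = j*(j - 2)*(j + 3)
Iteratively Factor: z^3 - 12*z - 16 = (z + 2)*(z^2 - 2*z - 8) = (z + 2)^2*(z - 4)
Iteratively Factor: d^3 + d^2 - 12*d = (d - 3)*(d^2 + 4*d) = (d - 3)*(d + 4)*(d)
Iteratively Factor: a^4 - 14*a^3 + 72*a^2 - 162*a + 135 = (a - 3)*(a^3 - 11*a^2 + 39*a - 45) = (a - 3)^2*(a^2 - 8*a + 15) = (a - 5)*(a - 3)^2*(a - 3)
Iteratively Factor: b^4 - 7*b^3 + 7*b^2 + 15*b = (b - 3)*(b^3 - 4*b^2 - 5*b) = (b - 5)*(b - 3)*(b^2 + b) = b*(b - 5)*(b - 3)*(b + 1)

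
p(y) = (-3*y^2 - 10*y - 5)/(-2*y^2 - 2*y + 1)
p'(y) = (-6*y - 10)/(-2*y^2 - 2*y + 1) + (4*y + 2)*(-3*y^2 - 10*y - 5)/(-2*y^2 - 2*y + 1)^2 = 2*(-7*y^2 - 13*y - 10)/(4*y^4 + 8*y^3 - 4*y + 1)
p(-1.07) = 2.66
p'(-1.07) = -11.36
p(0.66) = 10.84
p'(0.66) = -30.49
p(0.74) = 8.91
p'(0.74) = -18.90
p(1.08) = 5.53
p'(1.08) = -5.28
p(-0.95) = 1.64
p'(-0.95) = -6.62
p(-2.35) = -0.36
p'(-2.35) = -1.27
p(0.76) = 8.56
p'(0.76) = -17.05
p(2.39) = 3.03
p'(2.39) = -0.70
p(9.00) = 1.89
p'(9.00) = -0.04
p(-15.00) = 1.26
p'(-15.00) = -0.02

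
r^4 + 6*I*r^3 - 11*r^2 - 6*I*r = r*(r + I)*(r + 2*I)*(r + 3*I)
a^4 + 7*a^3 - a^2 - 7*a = a*(a - 1)*(a + 1)*(a + 7)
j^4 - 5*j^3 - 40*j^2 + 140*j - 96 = (j - 8)*(j - 2)*(j - 1)*(j + 6)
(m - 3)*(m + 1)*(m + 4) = m^3 + 2*m^2 - 11*m - 12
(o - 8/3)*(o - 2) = o^2 - 14*o/3 + 16/3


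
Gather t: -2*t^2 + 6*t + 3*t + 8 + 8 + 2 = -2*t^2 + 9*t + 18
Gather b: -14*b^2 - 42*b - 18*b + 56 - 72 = -14*b^2 - 60*b - 16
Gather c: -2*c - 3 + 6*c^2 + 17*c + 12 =6*c^2 + 15*c + 9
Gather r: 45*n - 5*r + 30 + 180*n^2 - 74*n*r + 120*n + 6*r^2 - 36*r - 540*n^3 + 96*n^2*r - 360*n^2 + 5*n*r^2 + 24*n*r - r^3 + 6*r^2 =-540*n^3 - 180*n^2 + 165*n - r^3 + r^2*(5*n + 12) + r*(96*n^2 - 50*n - 41) + 30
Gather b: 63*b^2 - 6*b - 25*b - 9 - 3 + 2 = 63*b^2 - 31*b - 10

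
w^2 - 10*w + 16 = (w - 8)*(w - 2)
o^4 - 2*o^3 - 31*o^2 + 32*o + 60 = (o - 6)*(o - 2)*(o + 1)*(o + 5)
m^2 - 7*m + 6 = (m - 6)*(m - 1)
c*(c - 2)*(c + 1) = c^3 - c^2 - 2*c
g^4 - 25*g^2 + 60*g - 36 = (g - 3)*(g - 2)*(g - 1)*(g + 6)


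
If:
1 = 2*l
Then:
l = 1/2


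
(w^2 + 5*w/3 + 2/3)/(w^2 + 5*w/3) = (3*w^2 + 5*w + 2)/(w*(3*w + 5))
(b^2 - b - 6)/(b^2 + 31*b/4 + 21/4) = 4*(b^2 - b - 6)/(4*b^2 + 31*b + 21)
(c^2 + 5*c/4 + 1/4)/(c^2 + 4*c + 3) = (c + 1/4)/(c + 3)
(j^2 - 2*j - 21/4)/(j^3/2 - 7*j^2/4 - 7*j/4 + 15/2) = (4*j^2 - 8*j - 21)/(2*j^3 - 7*j^2 - 7*j + 30)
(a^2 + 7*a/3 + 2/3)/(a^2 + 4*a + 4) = (a + 1/3)/(a + 2)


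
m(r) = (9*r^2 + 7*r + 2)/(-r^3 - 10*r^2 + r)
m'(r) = (18*r + 7)/(-r^3 - 10*r^2 + r) + (3*r^2 + 20*r - 1)*(9*r^2 + 7*r + 2)/(-r^3 - 10*r^2 + r)^2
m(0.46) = -4.06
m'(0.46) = 11.76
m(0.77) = -2.27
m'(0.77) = 2.81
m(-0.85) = -0.34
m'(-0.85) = 0.39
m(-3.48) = -1.05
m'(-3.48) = 0.24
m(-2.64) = -0.86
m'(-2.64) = 0.23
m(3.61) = -0.83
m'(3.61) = 0.11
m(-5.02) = -1.48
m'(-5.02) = 0.35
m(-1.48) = -0.56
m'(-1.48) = 0.30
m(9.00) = -0.52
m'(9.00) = 0.03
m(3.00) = -0.91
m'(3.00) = 0.15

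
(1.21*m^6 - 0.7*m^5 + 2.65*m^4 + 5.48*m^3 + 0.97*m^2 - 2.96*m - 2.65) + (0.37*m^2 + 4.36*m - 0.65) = 1.21*m^6 - 0.7*m^5 + 2.65*m^4 + 5.48*m^3 + 1.34*m^2 + 1.4*m - 3.3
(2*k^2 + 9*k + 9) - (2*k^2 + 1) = 9*k + 8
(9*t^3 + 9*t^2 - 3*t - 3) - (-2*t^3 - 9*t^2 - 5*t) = 11*t^3 + 18*t^2 + 2*t - 3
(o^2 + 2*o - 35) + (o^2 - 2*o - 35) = 2*o^2 - 70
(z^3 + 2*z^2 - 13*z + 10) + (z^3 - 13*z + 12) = 2*z^3 + 2*z^2 - 26*z + 22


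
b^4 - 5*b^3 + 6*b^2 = b^2*(b - 3)*(b - 2)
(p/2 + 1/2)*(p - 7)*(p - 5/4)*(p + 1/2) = p^4/2 - 27*p^3/8 - 25*p^2/16 + 9*p/2 + 35/16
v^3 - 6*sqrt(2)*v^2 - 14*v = v*(v - 7*sqrt(2))*(v + sqrt(2))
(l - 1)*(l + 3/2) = l^2 + l/2 - 3/2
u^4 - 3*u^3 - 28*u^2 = u^2*(u - 7)*(u + 4)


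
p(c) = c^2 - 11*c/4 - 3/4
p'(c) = 2*c - 11/4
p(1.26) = -2.63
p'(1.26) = -0.23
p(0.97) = -2.48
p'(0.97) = -0.81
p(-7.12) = 69.52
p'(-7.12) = -16.99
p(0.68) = -2.16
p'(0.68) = -1.39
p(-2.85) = 15.21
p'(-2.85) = -8.45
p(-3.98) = 26.04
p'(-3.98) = -10.71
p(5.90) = 17.84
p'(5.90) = 9.05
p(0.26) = -1.40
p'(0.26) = -2.23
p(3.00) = 0.00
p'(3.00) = 3.25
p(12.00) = 110.25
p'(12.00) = 21.25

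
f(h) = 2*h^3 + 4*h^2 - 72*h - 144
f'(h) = 6*h^2 + 8*h - 72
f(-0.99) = -70.74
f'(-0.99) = -74.04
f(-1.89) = -7.13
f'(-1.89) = -65.69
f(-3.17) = 60.73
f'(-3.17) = -37.07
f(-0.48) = -108.74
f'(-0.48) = -74.46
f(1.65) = -242.93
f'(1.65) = -42.46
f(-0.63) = -97.55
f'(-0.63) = -74.66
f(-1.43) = -38.71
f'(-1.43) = -71.17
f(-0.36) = -117.65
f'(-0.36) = -74.10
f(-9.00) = -630.00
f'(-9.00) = 342.00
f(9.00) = 990.00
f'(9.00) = 486.00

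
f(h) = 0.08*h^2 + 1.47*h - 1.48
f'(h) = 0.16*h + 1.47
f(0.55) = -0.65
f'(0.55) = 1.56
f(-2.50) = -4.66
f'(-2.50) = 1.07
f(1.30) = 0.57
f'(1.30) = 1.68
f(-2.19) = -4.32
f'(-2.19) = 1.12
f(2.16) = 2.07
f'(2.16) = 1.82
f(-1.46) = -3.46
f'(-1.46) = 1.24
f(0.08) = -1.36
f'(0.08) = 1.48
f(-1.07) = -2.96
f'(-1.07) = 1.30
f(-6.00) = -7.42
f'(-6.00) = 0.51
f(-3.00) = -5.17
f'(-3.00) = 0.99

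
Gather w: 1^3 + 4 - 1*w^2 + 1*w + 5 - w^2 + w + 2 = -2*w^2 + 2*w + 12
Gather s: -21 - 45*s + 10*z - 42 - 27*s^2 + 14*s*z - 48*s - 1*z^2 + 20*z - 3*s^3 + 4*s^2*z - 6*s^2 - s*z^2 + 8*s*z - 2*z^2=-3*s^3 + s^2*(4*z - 33) + s*(-z^2 + 22*z - 93) - 3*z^2 + 30*z - 63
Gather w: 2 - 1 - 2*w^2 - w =-2*w^2 - w + 1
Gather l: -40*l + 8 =8 - 40*l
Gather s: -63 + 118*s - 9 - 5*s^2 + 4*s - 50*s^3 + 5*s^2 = -50*s^3 + 122*s - 72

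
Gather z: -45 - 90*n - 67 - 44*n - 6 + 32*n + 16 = -102*n - 102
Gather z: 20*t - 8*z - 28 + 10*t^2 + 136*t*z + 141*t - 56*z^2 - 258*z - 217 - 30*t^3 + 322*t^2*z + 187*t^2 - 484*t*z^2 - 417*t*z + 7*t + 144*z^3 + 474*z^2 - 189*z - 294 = -30*t^3 + 197*t^2 + 168*t + 144*z^3 + z^2*(418 - 484*t) + z*(322*t^2 - 281*t - 455) - 539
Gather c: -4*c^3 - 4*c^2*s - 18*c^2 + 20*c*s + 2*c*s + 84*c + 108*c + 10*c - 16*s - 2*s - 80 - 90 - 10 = -4*c^3 + c^2*(-4*s - 18) + c*(22*s + 202) - 18*s - 180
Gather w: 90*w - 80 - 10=90*w - 90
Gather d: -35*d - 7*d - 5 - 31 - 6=-42*d - 42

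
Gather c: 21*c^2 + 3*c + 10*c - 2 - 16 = 21*c^2 + 13*c - 18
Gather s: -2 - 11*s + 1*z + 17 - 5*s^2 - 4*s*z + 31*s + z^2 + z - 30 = -5*s^2 + s*(20 - 4*z) + z^2 + 2*z - 15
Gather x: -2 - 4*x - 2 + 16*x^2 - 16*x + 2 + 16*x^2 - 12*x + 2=32*x^2 - 32*x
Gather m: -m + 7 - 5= 2 - m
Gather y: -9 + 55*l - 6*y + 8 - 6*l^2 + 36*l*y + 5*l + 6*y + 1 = -6*l^2 + 36*l*y + 60*l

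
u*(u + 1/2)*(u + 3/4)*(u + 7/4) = u^4 + 3*u^3 + 41*u^2/16 + 21*u/32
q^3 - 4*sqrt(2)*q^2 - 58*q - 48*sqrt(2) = (q - 8*sqrt(2))*(q + sqrt(2))*(q + 3*sqrt(2))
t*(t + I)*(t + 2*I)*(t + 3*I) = t^4 + 6*I*t^3 - 11*t^2 - 6*I*t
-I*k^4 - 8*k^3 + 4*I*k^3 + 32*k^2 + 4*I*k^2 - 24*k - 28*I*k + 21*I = (k - 3)*(k - 7*I)*(k - I)*(-I*k + I)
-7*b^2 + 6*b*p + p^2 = (-b + p)*(7*b + p)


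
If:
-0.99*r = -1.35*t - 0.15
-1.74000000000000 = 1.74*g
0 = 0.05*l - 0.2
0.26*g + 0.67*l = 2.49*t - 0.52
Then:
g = -1.00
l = 4.00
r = 1.76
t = 1.18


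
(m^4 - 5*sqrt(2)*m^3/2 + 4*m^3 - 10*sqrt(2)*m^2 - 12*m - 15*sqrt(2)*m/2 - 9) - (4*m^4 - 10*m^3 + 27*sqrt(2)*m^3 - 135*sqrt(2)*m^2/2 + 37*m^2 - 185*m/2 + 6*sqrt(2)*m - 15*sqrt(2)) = -3*m^4 - 59*sqrt(2)*m^3/2 + 14*m^3 - 37*m^2 + 115*sqrt(2)*m^2/2 - 27*sqrt(2)*m/2 + 161*m/2 - 9 + 15*sqrt(2)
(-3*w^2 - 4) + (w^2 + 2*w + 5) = -2*w^2 + 2*w + 1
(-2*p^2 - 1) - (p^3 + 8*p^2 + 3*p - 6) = -p^3 - 10*p^2 - 3*p + 5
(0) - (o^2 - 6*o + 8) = -o^2 + 6*o - 8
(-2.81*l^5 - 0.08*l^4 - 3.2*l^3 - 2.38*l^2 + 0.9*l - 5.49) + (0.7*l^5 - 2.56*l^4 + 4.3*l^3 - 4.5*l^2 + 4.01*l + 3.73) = -2.11*l^5 - 2.64*l^4 + 1.1*l^3 - 6.88*l^2 + 4.91*l - 1.76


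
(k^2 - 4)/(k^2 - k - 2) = (k + 2)/(k + 1)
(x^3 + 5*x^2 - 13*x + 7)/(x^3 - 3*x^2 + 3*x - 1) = (x + 7)/(x - 1)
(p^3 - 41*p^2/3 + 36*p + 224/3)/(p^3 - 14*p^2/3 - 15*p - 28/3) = (p - 8)/(p + 1)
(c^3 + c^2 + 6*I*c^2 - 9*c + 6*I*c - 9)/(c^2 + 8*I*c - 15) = (c^2 + c*(1 + 3*I) + 3*I)/(c + 5*I)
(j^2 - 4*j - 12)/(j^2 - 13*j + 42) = (j + 2)/(j - 7)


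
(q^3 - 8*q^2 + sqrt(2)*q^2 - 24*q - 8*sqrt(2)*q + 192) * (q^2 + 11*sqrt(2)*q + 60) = q^5 - 8*q^4 + 12*sqrt(2)*q^4 - 96*sqrt(2)*q^3 + 58*q^3 - 464*q^2 - 204*sqrt(2)*q^2 - 1440*q + 1632*sqrt(2)*q + 11520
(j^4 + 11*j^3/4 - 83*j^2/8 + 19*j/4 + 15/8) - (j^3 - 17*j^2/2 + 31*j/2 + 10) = j^4 + 7*j^3/4 - 15*j^2/8 - 43*j/4 - 65/8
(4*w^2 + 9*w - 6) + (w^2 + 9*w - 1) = 5*w^2 + 18*w - 7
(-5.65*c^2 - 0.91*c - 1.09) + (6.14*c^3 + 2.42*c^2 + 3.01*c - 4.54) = 6.14*c^3 - 3.23*c^2 + 2.1*c - 5.63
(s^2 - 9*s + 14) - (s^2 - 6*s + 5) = 9 - 3*s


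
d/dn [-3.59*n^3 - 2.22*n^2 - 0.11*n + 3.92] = -10.77*n^2 - 4.44*n - 0.11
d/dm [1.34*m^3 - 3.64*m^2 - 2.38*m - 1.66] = 4.02*m^2 - 7.28*m - 2.38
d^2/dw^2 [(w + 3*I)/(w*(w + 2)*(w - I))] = (6*w^5 + w^4*(12 + 30*I) + w^3*(54 + 92*I) + w^2*(108 + 54*I) + w*(72 - 36*I) - 24*I)/(w^9 + w^8*(6 - 3*I) + w^7*(9 - 18*I) + w^6*(-10 - 35*I) + w^5*(-36 - 18*I) + w^4*(-24 + 12*I) + 8*I*w^3)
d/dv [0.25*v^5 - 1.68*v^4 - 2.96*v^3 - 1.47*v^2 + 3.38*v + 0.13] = 1.25*v^4 - 6.72*v^3 - 8.88*v^2 - 2.94*v + 3.38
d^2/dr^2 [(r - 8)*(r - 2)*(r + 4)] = 6*r - 12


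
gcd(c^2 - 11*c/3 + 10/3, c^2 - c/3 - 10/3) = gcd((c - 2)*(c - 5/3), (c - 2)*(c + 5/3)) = c - 2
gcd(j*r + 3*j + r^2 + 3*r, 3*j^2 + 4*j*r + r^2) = j + r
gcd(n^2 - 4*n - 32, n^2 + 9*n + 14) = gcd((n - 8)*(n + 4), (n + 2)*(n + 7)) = 1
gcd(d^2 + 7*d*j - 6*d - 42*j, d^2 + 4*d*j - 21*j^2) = d + 7*j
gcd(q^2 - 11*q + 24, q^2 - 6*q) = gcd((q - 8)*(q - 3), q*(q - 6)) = 1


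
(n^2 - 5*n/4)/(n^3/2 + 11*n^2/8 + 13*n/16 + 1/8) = 4*n*(4*n - 5)/(8*n^3 + 22*n^2 + 13*n + 2)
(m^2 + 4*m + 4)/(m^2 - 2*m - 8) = (m + 2)/(m - 4)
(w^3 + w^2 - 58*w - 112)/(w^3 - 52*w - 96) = (w + 7)/(w + 6)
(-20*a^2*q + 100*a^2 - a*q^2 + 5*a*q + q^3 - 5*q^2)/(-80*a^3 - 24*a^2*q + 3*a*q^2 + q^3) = (q - 5)/(4*a + q)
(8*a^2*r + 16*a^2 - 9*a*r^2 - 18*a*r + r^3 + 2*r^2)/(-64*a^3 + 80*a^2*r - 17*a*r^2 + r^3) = (r + 2)/(-8*a + r)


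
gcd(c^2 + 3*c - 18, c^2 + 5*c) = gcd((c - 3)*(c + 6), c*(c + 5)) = 1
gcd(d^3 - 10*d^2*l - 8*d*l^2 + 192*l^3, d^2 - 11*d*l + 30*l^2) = d - 6*l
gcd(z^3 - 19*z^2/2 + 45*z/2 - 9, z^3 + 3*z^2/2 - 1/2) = z - 1/2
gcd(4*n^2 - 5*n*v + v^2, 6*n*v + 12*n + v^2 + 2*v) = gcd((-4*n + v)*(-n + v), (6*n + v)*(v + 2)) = 1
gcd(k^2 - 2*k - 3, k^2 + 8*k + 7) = k + 1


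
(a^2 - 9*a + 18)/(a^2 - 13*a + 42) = (a - 3)/(a - 7)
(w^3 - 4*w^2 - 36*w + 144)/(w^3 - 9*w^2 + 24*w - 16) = (w^2 - 36)/(w^2 - 5*w + 4)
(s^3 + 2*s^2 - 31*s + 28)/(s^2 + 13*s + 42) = (s^2 - 5*s + 4)/(s + 6)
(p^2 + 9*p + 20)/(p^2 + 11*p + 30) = (p + 4)/(p + 6)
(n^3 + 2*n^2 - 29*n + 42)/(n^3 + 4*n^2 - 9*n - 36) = (n^2 + 5*n - 14)/(n^2 + 7*n + 12)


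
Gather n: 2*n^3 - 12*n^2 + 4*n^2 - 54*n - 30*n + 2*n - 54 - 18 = 2*n^3 - 8*n^2 - 82*n - 72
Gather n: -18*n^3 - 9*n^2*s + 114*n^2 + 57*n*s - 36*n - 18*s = -18*n^3 + n^2*(114 - 9*s) + n*(57*s - 36) - 18*s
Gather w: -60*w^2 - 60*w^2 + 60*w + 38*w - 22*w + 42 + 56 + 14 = -120*w^2 + 76*w + 112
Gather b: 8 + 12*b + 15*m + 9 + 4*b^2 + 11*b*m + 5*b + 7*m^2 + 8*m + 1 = 4*b^2 + b*(11*m + 17) + 7*m^2 + 23*m + 18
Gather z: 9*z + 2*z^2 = 2*z^2 + 9*z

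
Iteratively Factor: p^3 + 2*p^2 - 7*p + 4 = (p - 1)*(p^2 + 3*p - 4) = (p - 1)*(p + 4)*(p - 1)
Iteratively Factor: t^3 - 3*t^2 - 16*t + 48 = (t - 4)*(t^2 + t - 12) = (t - 4)*(t - 3)*(t + 4)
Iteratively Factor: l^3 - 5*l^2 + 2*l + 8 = (l - 4)*(l^2 - l - 2) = (l - 4)*(l - 2)*(l + 1)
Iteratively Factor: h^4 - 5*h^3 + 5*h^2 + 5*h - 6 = (h - 2)*(h^3 - 3*h^2 - h + 3) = (h - 2)*(h - 1)*(h^2 - 2*h - 3) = (h - 3)*(h - 2)*(h - 1)*(h + 1)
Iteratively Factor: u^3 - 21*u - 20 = (u + 1)*(u^2 - u - 20) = (u - 5)*(u + 1)*(u + 4)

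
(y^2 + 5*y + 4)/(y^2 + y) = (y + 4)/y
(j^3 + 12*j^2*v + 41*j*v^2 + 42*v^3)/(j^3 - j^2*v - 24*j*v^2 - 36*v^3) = (-j - 7*v)/(-j + 6*v)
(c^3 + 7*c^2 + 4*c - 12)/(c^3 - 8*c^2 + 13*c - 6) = (c^2 + 8*c + 12)/(c^2 - 7*c + 6)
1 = 1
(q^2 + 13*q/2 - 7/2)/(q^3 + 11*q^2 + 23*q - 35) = (q - 1/2)/(q^2 + 4*q - 5)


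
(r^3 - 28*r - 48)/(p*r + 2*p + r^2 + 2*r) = (r^2 - 2*r - 24)/(p + r)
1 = 1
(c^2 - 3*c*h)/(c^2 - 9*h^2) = c/(c + 3*h)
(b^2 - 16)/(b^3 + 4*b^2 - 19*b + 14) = (b^2 - 16)/(b^3 + 4*b^2 - 19*b + 14)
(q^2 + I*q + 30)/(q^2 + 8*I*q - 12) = (q - 5*I)/(q + 2*I)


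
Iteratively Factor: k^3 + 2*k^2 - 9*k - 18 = (k + 3)*(k^2 - k - 6) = (k - 3)*(k + 3)*(k + 2)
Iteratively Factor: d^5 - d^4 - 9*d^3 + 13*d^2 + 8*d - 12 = (d - 1)*(d^4 - 9*d^2 + 4*d + 12) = (d - 1)*(d + 3)*(d^3 - 3*d^2 + 4) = (d - 2)*(d - 1)*(d + 3)*(d^2 - d - 2) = (d - 2)^2*(d - 1)*(d + 3)*(d + 1)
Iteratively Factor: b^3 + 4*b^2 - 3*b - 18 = (b - 2)*(b^2 + 6*b + 9) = (b - 2)*(b + 3)*(b + 3)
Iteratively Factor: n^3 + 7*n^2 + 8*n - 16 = (n + 4)*(n^2 + 3*n - 4) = (n - 1)*(n + 4)*(n + 4)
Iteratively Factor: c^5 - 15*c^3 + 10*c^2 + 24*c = (c + 4)*(c^4 - 4*c^3 + c^2 + 6*c) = (c + 1)*(c + 4)*(c^3 - 5*c^2 + 6*c) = c*(c + 1)*(c + 4)*(c^2 - 5*c + 6) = c*(c - 2)*(c + 1)*(c + 4)*(c - 3)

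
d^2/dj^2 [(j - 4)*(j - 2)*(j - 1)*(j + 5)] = 12*j^2 - 12*j - 42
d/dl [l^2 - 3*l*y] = 2*l - 3*y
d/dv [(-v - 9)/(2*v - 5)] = 23/(2*v - 5)^2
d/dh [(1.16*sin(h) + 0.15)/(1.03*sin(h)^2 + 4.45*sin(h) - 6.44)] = (-0.309*sin(h) + 0.5974*cos(2*h) - 8.7353)*cos(h)/(1.03*sin(h)^2 + 4.45*sin(h) - 6.44)^2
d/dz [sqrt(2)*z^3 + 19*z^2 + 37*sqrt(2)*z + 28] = 3*sqrt(2)*z^2 + 38*z + 37*sqrt(2)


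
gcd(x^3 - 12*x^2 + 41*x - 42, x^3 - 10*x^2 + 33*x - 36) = x - 3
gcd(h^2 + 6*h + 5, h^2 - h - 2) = h + 1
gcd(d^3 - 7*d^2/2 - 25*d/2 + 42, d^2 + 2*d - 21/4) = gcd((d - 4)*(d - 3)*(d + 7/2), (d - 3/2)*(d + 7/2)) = d + 7/2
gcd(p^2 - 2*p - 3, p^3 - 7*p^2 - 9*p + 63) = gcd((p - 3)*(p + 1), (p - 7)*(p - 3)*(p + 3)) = p - 3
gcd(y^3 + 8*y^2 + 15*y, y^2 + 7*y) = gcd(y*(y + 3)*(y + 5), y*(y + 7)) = y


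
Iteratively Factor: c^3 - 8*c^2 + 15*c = (c)*(c^2 - 8*c + 15) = c*(c - 3)*(c - 5)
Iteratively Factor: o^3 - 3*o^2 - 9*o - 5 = (o + 1)*(o^2 - 4*o - 5) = (o - 5)*(o + 1)*(o + 1)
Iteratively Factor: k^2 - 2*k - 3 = (k + 1)*(k - 3)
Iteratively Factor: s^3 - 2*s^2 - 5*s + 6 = (s - 1)*(s^2 - s - 6) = (s - 3)*(s - 1)*(s + 2)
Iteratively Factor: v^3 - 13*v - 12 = (v + 3)*(v^2 - 3*v - 4) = (v - 4)*(v + 3)*(v + 1)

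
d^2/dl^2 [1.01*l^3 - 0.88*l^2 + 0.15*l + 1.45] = 6.06*l - 1.76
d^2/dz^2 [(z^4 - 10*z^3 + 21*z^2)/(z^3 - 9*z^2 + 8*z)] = 8*(z^3 + 6*z^2 - 78*z + 218)/(z^6 - 27*z^5 + 267*z^4 - 1161*z^3 + 2136*z^2 - 1728*z + 512)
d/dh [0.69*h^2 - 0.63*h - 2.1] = 1.38*h - 0.63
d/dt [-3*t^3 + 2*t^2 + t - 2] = -9*t^2 + 4*t + 1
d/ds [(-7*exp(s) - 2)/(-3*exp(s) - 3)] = 5/(12*cosh(s/2)^2)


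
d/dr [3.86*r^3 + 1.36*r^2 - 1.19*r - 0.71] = 11.58*r^2 + 2.72*r - 1.19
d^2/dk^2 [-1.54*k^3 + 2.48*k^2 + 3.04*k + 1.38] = 4.96 - 9.24*k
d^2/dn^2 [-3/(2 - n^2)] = 6*(3*n^2 + 2)/(n^2 - 2)^3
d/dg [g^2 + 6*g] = 2*g + 6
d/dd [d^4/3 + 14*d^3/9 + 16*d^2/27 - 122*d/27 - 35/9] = 4*d^3/3 + 14*d^2/3 + 32*d/27 - 122/27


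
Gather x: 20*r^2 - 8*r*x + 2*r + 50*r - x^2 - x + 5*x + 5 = 20*r^2 + 52*r - x^2 + x*(4 - 8*r) + 5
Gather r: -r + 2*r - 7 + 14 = r + 7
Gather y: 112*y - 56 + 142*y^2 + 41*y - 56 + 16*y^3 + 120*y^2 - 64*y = 16*y^3 + 262*y^2 + 89*y - 112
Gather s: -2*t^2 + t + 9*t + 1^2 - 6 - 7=-2*t^2 + 10*t - 12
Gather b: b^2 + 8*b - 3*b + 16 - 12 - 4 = b^2 + 5*b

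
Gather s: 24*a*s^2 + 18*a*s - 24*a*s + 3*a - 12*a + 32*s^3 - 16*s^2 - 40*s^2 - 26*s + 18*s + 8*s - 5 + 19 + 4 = -6*a*s - 9*a + 32*s^3 + s^2*(24*a - 56) + 18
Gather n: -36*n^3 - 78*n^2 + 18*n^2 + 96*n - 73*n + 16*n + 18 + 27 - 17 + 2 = -36*n^3 - 60*n^2 + 39*n + 30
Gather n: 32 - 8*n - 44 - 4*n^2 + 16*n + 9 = -4*n^2 + 8*n - 3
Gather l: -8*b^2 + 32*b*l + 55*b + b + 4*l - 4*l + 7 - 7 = -8*b^2 + 32*b*l + 56*b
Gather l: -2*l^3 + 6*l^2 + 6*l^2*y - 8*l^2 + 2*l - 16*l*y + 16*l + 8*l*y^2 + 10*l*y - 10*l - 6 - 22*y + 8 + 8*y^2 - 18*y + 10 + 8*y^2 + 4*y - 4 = -2*l^3 + l^2*(6*y - 2) + l*(8*y^2 - 6*y + 8) + 16*y^2 - 36*y + 8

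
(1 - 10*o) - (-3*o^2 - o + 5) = 3*o^2 - 9*o - 4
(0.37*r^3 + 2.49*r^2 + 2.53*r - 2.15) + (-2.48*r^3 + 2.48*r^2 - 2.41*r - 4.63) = -2.11*r^3 + 4.97*r^2 + 0.12*r - 6.78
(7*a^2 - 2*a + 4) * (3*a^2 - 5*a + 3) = 21*a^4 - 41*a^3 + 43*a^2 - 26*a + 12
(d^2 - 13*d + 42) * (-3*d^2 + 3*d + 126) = -3*d^4 + 42*d^3 - 39*d^2 - 1512*d + 5292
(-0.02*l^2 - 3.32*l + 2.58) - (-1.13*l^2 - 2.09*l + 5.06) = 1.11*l^2 - 1.23*l - 2.48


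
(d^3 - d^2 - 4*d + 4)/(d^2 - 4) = d - 1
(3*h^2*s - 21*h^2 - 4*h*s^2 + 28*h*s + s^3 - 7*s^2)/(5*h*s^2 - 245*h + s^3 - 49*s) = (3*h^2 - 4*h*s + s^2)/(5*h*s + 35*h + s^2 + 7*s)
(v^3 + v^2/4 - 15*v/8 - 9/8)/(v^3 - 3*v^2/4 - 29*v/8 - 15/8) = (2*v - 3)/(2*v - 5)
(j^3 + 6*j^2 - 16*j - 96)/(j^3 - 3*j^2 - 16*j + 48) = (j + 6)/(j - 3)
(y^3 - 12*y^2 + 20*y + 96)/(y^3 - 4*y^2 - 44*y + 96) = (y^2 - 4*y - 12)/(y^2 + 4*y - 12)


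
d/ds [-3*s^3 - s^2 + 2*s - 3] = -9*s^2 - 2*s + 2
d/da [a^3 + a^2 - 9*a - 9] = 3*a^2 + 2*a - 9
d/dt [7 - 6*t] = -6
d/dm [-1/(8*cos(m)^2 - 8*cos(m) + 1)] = 8*(sin(m) - sin(2*m))/(8*cos(m) - 4*cos(2*m) - 5)^2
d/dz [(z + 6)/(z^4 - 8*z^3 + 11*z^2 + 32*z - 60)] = (z^4 - 8*z^3 + 11*z^2 + 32*z - 2*(z + 6)*(2*z^3 - 12*z^2 + 11*z + 16) - 60)/(z^4 - 8*z^3 + 11*z^2 + 32*z - 60)^2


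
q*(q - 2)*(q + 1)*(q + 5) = q^4 + 4*q^3 - 7*q^2 - 10*q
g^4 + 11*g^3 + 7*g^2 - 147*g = g*(g - 3)*(g + 7)^2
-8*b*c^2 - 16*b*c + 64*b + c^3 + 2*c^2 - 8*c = (-8*b + c)*(c - 2)*(c + 4)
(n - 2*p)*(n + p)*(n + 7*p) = n^3 + 6*n^2*p - 9*n*p^2 - 14*p^3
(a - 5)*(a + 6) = a^2 + a - 30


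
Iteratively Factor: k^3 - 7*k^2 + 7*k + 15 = (k - 5)*(k^2 - 2*k - 3) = (k - 5)*(k - 3)*(k + 1)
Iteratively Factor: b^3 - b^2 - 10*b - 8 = (b - 4)*(b^2 + 3*b + 2) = (b - 4)*(b + 2)*(b + 1)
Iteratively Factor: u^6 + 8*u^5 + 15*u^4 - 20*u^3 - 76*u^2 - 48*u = (u + 2)*(u^5 + 6*u^4 + 3*u^3 - 26*u^2 - 24*u) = (u - 2)*(u + 2)*(u^4 + 8*u^3 + 19*u^2 + 12*u) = (u - 2)*(u + 2)*(u + 3)*(u^3 + 5*u^2 + 4*u) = (u - 2)*(u + 2)*(u + 3)*(u + 4)*(u^2 + u) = (u - 2)*(u + 1)*(u + 2)*(u + 3)*(u + 4)*(u)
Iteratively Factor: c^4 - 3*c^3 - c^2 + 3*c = (c + 1)*(c^3 - 4*c^2 + 3*c) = (c - 1)*(c + 1)*(c^2 - 3*c) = c*(c - 1)*(c + 1)*(c - 3)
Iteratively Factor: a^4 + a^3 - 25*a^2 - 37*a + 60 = (a + 4)*(a^3 - 3*a^2 - 13*a + 15) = (a + 3)*(a + 4)*(a^2 - 6*a + 5) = (a - 5)*(a + 3)*(a + 4)*(a - 1)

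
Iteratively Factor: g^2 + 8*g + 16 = (g + 4)*(g + 4)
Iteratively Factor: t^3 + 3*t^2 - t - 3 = (t - 1)*(t^2 + 4*t + 3) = (t - 1)*(t + 1)*(t + 3)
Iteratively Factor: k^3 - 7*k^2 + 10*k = (k - 5)*(k^2 - 2*k) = (k - 5)*(k - 2)*(k)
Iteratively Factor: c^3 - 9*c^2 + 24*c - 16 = (c - 4)*(c^2 - 5*c + 4) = (c - 4)^2*(c - 1)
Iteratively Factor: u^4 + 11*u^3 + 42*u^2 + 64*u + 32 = (u + 2)*(u^3 + 9*u^2 + 24*u + 16) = (u + 2)*(u + 4)*(u^2 + 5*u + 4) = (u + 2)*(u + 4)^2*(u + 1)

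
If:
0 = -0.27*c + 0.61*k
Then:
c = 2.25925925925926*k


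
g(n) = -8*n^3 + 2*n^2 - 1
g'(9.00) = -1908.00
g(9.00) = -5671.00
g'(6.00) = -840.00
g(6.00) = -1657.00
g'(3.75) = -322.50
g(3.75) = -394.75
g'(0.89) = -15.45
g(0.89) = -5.06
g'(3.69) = -312.03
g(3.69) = -375.72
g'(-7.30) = -1308.16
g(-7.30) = 3217.72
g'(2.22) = -109.40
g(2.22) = -78.67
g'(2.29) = -116.70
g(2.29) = -86.58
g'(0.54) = -4.84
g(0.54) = -1.68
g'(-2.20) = -124.96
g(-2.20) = 93.86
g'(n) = -24*n^2 + 4*n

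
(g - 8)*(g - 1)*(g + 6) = g^3 - 3*g^2 - 46*g + 48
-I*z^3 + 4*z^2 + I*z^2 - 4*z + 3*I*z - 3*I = (z - 1)*(z + 3*I)*(-I*z + 1)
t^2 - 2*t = t*(t - 2)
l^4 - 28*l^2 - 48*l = l*(l - 6)*(l + 2)*(l + 4)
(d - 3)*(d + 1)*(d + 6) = d^3 + 4*d^2 - 15*d - 18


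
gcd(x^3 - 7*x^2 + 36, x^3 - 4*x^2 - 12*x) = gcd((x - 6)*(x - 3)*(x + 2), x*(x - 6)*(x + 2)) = x^2 - 4*x - 12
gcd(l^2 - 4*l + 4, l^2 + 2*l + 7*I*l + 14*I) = 1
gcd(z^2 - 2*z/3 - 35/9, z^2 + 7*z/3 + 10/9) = z + 5/3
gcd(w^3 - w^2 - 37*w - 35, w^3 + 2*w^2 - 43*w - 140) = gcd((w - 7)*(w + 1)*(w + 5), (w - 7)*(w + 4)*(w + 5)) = w^2 - 2*w - 35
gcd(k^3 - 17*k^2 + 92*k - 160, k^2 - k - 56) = k - 8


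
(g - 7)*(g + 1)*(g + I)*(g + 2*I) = g^4 - 6*g^3 + 3*I*g^3 - 9*g^2 - 18*I*g^2 + 12*g - 21*I*g + 14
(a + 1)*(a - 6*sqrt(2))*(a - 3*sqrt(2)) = a^3 - 9*sqrt(2)*a^2 + a^2 - 9*sqrt(2)*a + 36*a + 36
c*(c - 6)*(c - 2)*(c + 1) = c^4 - 7*c^3 + 4*c^2 + 12*c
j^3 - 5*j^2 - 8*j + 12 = (j - 6)*(j - 1)*(j + 2)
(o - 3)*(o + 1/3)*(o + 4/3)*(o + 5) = o^4 + 11*o^3/3 - 101*o^2/9 - 217*o/9 - 20/3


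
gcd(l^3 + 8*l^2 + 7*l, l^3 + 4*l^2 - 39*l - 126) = l + 7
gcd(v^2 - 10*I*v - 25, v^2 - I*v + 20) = v - 5*I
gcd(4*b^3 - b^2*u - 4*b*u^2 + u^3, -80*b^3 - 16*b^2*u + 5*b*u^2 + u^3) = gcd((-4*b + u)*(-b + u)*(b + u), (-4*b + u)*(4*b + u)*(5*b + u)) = -4*b + u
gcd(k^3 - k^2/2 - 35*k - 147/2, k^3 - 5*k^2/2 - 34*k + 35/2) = k - 7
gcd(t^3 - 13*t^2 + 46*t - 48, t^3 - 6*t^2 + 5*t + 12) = t - 3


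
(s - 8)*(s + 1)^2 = s^3 - 6*s^2 - 15*s - 8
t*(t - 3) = t^2 - 3*t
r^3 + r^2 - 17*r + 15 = (r - 3)*(r - 1)*(r + 5)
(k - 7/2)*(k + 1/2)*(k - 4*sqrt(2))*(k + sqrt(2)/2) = k^4 - 7*sqrt(2)*k^3/2 - 3*k^3 - 23*k^2/4 + 21*sqrt(2)*k^2/2 + 49*sqrt(2)*k/8 + 12*k + 7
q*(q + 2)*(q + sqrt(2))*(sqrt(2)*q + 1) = sqrt(2)*q^4 + 2*sqrt(2)*q^3 + 3*q^3 + sqrt(2)*q^2 + 6*q^2 + 2*sqrt(2)*q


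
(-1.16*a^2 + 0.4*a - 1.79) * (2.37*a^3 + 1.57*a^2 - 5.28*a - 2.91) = -2.7492*a^5 - 0.8732*a^4 + 2.5105*a^3 - 1.5467*a^2 + 8.2872*a + 5.2089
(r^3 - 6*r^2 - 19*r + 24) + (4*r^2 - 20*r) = r^3 - 2*r^2 - 39*r + 24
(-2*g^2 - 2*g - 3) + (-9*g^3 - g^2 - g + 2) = -9*g^3 - 3*g^2 - 3*g - 1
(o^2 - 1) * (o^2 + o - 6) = o^4 + o^3 - 7*o^2 - o + 6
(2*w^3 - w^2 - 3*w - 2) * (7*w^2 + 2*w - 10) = 14*w^5 - 3*w^4 - 43*w^3 - 10*w^2 + 26*w + 20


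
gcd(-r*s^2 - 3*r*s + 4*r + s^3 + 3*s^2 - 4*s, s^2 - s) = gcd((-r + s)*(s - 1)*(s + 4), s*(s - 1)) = s - 1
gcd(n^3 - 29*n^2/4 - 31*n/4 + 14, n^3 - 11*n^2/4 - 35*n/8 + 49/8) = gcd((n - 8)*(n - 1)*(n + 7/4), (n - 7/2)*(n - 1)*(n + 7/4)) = n^2 + 3*n/4 - 7/4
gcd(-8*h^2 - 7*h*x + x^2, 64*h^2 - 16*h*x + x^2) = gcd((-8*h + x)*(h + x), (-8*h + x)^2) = -8*h + x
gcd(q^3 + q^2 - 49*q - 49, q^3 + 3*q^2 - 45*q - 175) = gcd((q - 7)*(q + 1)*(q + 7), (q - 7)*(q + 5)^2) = q - 7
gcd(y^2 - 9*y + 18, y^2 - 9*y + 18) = y^2 - 9*y + 18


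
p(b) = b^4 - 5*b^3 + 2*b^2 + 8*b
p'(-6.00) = -1420.00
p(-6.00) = 2400.00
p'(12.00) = 4808.00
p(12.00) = 12480.00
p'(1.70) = -8.90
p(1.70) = 3.17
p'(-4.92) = -851.16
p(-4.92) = 1190.48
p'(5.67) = 277.58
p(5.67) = 231.79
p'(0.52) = 6.59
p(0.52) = 4.07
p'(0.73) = 4.48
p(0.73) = 5.24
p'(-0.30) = 5.34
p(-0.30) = -2.08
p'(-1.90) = -81.19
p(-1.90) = 39.35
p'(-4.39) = -637.06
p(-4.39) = 797.86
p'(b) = 4*b^3 - 15*b^2 + 4*b + 8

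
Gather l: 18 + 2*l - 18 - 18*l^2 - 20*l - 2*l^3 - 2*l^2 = -2*l^3 - 20*l^2 - 18*l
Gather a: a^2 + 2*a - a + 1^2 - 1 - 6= a^2 + a - 6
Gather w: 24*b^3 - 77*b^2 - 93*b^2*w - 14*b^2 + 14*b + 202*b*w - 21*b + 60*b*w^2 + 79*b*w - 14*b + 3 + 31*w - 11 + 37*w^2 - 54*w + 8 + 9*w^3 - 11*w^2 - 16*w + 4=24*b^3 - 91*b^2 - 21*b + 9*w^3 + w^2*(60*b + 26) + w*(-93*b^2 + 281*b - 39) + 4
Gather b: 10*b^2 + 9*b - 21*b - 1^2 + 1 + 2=10*b^2 - 12*b + 2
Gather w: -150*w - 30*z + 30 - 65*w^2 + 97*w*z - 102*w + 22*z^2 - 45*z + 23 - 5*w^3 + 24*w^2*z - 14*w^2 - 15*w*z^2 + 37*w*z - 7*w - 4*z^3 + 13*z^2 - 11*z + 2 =-5*w^3 + w^2*(24*z - 79) + w*(-15*z^2 + 134*z - 259) - 4*z^3 + 35*z^2 - 86*z + 55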